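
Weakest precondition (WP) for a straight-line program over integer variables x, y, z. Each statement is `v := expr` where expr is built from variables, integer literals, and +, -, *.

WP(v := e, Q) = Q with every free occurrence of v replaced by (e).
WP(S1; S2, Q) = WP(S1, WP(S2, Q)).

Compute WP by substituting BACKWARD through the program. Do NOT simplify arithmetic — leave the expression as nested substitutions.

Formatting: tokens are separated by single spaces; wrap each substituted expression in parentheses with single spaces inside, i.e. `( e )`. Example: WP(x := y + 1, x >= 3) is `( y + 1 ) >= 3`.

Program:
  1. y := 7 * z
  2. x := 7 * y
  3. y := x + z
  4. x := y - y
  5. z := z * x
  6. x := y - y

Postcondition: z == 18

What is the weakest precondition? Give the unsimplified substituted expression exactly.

Answer: ( z * ( ( ( 7 * ( 7 * z ) ) + z ) - ( ( 7 * ( 7 * z ) ) + z ) ) ) == 18

Derivation:
post: z == 18
stmt 6: x := y - y  -- replace 0 occurrence(s) of x with (y - y)
  => z == 18
stmt 5: z := z * x  -- replace 1 occurrence(s) of z with (z * x)
  => ( z * x ) == 18
stmt 4: x := y - y  -- replace 1 occurrence(s) of x with (y - y)
  => ( z * ( y - y ) ) == 18
stmt 3: y := x + z  -- replace 2 occurrence(s) of y with (x + z)
  => ( z * ( ( x + z ) - ( x + z ) ) ) == 18
stmt 2: x := 7 * y  -- replace 2 occurrence(s) of x with (7 * y)
  => ( z * ( ( ( 7 * y ) + z ) - ( ( 7 * y ) + z ) ) ) == 18
stmt 1: y := 7 * z  -- replace 2 occurrence(s) of y with (7 * z)
  => ( z * ( ( ( 7 * ( 7 * z ) ) + z ) - ( ( 7 * ( 7 * z ) ) + z ) ) ) == 18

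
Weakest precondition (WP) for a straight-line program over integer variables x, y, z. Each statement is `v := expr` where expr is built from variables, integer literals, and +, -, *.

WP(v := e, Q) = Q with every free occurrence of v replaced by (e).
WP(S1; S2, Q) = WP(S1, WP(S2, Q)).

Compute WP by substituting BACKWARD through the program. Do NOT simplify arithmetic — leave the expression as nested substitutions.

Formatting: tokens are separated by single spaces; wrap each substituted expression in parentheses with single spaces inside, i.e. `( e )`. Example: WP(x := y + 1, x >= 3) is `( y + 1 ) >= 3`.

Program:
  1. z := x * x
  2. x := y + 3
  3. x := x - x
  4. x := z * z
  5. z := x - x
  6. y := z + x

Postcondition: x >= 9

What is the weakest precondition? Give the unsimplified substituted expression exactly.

post: x >= 9
stmt 6: y := z + x  -- replace 0 occurrence(s) of y with (z + x)
  => x >= 9
stmt 5: z := x - x  -- replace 0 occurrence(s) of z with (x - x)
  => x >= 9
stmt 4: x := z * z  -- replace 1 occurrence(s) of x with (z * z)
  => ( z * z ) >= 9
stmt 3: x := x - x  -- replace 0 occurrence(s) of x with (x - x)
  => ( z * z ) >= 9
stmt 2: x := y + 3  -- replace 0 occurrence(s) of x with (y + 3)
  => ( z * z ) >= 9
stmt 1: z := x * x  -- replace 2 occurrence(s) of z with (x * x)
  => ( ( x * x ) * ( x * x ) ) >= 9

Answer: ( ( x * x ) * ( x * x ) ) >= 9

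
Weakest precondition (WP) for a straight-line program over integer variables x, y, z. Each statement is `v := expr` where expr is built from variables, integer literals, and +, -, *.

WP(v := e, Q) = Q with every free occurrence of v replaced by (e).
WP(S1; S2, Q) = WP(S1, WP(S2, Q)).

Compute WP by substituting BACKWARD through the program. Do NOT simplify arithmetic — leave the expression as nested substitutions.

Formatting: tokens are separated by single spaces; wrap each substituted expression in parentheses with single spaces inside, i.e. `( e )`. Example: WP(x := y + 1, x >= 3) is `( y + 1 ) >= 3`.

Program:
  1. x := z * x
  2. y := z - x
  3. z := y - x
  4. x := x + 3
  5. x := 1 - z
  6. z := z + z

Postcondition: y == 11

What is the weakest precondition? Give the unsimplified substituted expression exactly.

Answer: ( z - ( z * x ) ) == 11

Derivation:
post: y == 11
stmt 6: z := z + z  -- replace 0 occurrence(s) of z with (z + z)
  => y == 11
stmt 5: x := 1 - z  -- replace 0 occurrence(s) of x with (1 - z)
  => y == 11
stmt 4: x := x + 3  -- replace 0 occurrence(s) of x with (x + 3)
  => y == 11
stmt 3: z := y - x  -- replace 0 occurrence(s) of z with (y - x)
  => y == 11
stmt 2: y := z - x  -- replace 1 occurrence(s) of y with (z - x)
  => ( z - x ) == 11
stmt 1: x := z * x  -- replace 1 occurrence(s) of x with (z * x)
  => ( z - ( z * x ) ) == 11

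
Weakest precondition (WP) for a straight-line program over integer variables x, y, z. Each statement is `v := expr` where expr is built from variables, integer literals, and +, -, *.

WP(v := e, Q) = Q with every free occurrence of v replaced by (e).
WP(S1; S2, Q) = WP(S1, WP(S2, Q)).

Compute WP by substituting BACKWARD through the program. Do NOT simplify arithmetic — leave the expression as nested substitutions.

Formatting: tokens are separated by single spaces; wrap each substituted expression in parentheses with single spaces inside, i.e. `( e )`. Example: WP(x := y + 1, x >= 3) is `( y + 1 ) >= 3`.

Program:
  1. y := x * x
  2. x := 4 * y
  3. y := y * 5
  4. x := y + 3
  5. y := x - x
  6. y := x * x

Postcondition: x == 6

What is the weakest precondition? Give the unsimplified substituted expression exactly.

Answer: ( ( ( x * x ) * 5 ) + 3 ) == 6

Derivation:
post: x == 6
stmt 6: y := x * x  -- replace 0 occurrence(s) of y with (x * x)
  => x == 6
stmt 5: y := x - x  -- replace 0 occurrence(s) of y with (x - x)
  => x == 6
stmt 4: x := y + 3  -- replace 1 occurrence(s) of x with (y + 3)
  => ( y + 3 ) == 6
stmt 3: y := y * 5  -- replace 1 occurrence(s) of y with (y * 5)
  => ( ( y * 5 ) + 3 ) == 6
stmt 2: x := 4 * y  -- replace 0 occurrence(s) of x with (4 * y)
  => ( ( y * 5 ) + 3 ) == 6
stmt 1: y := x * x  -- replace 1 occurrence(s) of y with (x * x)
  => ( ( ( x * x ) * 5 ) + 3 ) == 6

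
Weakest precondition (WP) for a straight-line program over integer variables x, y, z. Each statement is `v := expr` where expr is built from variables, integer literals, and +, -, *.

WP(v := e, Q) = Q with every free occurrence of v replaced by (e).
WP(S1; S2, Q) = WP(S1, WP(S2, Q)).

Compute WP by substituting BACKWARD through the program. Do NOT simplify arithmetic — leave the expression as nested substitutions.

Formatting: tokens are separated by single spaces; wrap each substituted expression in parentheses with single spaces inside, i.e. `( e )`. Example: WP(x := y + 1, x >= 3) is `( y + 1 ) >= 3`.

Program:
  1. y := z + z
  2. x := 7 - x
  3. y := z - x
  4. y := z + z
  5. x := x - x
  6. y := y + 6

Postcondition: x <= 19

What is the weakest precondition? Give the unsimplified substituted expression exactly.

Answer: ( ( 7 - x ) - ( 7 - x ) ) <= 19

Derivation:
post: x <= 19
stmt 6: y := y + 6  -- replace 0 occurrence(s) of y with (y + 6)
  => x <= 19
stmt 5: x := x - x  -- replace 1 occurrence(s) of x with (x - x)
  => ( x - x ) <= 19
stmt 4: y := z + z  -- replace 0 occurrence(s) of y with (z + z)
  => ( x - x ) <= 19
stmt 3: y := z - x  -- replace 0 occurrence(s) of y with (z - x)
  => ( x - x ) <= 19
stmt 2: x := 7 - x  -- replace 2 occurrence(s) of x with (7 - x)
  => ( ( 7 - x ) - ( 7 - x ) ) <= 19
stmt 1: y := z + z  -- replace 0 occurrence(s) of y with (z + z)
  => ( ( 7 - x ) - ( 7 - x ) ) <= 19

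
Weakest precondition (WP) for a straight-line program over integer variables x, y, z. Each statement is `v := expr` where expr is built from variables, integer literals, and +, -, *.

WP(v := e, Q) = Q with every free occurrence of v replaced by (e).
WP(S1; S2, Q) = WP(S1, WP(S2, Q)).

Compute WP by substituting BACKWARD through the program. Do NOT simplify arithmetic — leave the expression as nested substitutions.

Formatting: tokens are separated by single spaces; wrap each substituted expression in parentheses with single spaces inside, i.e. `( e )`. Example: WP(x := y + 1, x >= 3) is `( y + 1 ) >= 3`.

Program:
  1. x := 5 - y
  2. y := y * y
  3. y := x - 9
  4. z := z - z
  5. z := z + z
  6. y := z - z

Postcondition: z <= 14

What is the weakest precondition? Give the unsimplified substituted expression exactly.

Answer: ( ( z - z ) + ( z - z ) ) <= 14

Derivation:
post: z <= 14
stmt 6: y := z - z  -- replace 0 occurrence(s) of y with (z - z)
  => z <= 14
stmt 5: z := z + z  -- replace 1 occurrence(s) of z with (z + z)
  => ( z + z ) <= 14
stmt 4: z := z - z  -- replace 2 occurrence(s) of z with (z - z)
  => ( ( z - z ) + ( z - z ) ) <= 14
stmt 3: y := x - 9  -- replace 0 occurrence(s) of y with (x - 9)
  => ( ( z - z ) + ( z - z ) ) <= 14
stmt 2: y := y * y  -- replace 0 occurrence(s) of y with (y * y)
  => ( ( z - z ) + ( z - z ) ) <= 14
stmt 1: x := 5 - y  -- replace 0 occurrence(s) of x with (5 - y)
  => ( ( z - z ) + ( z - z ) ) <= 14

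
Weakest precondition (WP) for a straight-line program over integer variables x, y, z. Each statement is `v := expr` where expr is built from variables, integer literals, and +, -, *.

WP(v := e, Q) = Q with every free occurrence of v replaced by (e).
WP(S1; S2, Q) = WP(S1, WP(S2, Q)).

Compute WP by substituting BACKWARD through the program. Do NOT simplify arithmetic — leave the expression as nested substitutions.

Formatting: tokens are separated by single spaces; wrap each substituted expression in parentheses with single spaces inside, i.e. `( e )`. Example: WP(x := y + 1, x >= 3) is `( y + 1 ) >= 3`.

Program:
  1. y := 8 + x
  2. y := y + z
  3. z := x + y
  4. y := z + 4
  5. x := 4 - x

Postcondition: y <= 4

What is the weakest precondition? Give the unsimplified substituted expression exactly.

Answer: ( ( x + ( ( 8 + x ) + z ) ) + 4 ) <= 4

Derivation:
post: y <= 4
stmt 5: x := 4 - x  -- replace 0 occurrence(s) of x with (4 - x)
  => y <= 4
stmt 4: y := z + 4  -- replace 1 occurrence(s) of y with (z + 4)
  => ( z + 4 ) <= 4
stmt 3: z := x + y  -- replace 1 occurrence(s) of z with (x + y)
  => ( ( x + y ) + 4 ) <= 4
stmt 2: y := y + z  -- replace 1 occurrence(s) of y with (y + z)
  => ( ( x + ( y + z ) ) + 4 ) <= 4
stmt 1: y := 8 + x  -- replace 1 occurrence(s) of y with (8 + x)
  => ( ( x + ( ( 8 + x ) + z ) ) + 4 ) <= 4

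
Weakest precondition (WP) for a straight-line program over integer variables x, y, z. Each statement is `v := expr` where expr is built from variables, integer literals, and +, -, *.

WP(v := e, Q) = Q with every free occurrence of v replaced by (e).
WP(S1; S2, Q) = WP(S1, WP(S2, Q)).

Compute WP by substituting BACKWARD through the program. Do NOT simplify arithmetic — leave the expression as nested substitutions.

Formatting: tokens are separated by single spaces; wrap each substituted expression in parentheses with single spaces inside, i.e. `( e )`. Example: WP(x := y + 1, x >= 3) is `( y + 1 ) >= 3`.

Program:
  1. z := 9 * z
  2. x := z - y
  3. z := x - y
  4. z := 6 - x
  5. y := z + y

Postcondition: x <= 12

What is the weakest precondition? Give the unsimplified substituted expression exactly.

post: x <= 12
stmt 5: y := z + y  -- replace 0 occurrence(s) of y with (z + y)
  => x <= 12
stmt 4: z := 6 - x  -- replace 0 occurrence(s) of z with (6 - x)
  => x <= 12
stmt 3: z := x - y  -- replace 0 occurrence(s) of z with (x - y)
  => x <= 12
stmt 2: x := z - y  -- replace 1 occurrence(s) of x with (z - y)
  => ( z - y ) <= 12
stmt 1: z := 9 * z  -- replace 1 occurrence(s) of z with (9 * z)
  => ( ( 9 * z ) - y ) <= 12

Answer: ( ( 9 * z ) - y ) <= 12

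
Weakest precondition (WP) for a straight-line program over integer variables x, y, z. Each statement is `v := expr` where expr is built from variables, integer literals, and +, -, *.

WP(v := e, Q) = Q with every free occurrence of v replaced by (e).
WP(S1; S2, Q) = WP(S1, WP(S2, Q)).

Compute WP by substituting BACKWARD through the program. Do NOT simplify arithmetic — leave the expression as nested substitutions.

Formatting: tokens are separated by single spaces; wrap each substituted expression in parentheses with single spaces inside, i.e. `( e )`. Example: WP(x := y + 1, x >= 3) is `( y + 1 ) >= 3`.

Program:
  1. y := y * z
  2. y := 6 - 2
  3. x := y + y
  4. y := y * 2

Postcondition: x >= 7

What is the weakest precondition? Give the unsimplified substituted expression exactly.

post: x >= 7
stmt 4: y := y * 2  -- replace 0 occurrence(s) of y with (y * 2)
  => x >= 7
stmt 3: x := y + y  -- replace 1 occurrence(s) of x with (y + y)
  => ( y + y ) >= 7
stmt 2: y := 6 - 2  -- replace 2 occurrence(s) of y with (6 - 2)
  => ( ( 6 - 2 ) + ( 6 - 2 ) ) >= 7
stmt 1: y := y * z  -- replace 0 occurrence(s) of y with (y * z)
  => ( ( 6 - 2 ) + ( 6 - 2 ) ) >= 7

Answer: ( ( 6 - 2 ) + ( 6 - 2 ) ) >= 7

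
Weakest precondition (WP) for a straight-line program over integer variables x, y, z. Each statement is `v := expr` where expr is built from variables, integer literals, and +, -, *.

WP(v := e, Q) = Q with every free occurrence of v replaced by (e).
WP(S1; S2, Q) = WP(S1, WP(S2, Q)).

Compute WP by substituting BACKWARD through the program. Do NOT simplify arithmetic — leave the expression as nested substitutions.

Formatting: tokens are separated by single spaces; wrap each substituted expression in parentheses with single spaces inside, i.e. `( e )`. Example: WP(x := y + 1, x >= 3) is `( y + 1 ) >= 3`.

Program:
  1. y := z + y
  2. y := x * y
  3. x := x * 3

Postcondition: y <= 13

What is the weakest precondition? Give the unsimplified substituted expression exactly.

post: y <= 13
stmt 3: x := x * 3  -- replace 0 occurrence(s) of x with (x * 3)
  => y <= 13
stmt 2: y := x * y  -- replace 1 occurrence(s) of y with (x * y)
  => ( x * y ) <= 13
stmt 1: y := z + y  -- replace 1 occurrence(s) of y with (z + y)
  => ( x * ( z + y ) ) <= 13

Answer: ( x * ( z + y ) ) <= 13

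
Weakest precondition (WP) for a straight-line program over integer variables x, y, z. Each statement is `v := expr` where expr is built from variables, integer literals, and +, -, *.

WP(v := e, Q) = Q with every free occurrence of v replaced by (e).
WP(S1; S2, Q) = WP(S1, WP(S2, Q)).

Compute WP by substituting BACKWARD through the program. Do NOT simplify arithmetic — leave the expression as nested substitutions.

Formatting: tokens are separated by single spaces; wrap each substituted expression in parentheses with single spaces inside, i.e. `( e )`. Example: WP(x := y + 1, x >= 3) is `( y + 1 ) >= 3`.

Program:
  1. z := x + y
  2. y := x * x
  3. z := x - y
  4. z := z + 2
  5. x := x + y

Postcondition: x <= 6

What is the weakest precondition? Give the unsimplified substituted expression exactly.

Answer: ( x + ( x * x ) ) <= 6

Derivation:
post: x <= 6
stmt 5: x := x + y  -- replace 1 occurrence(s) of x with (x + y)
  => ( x + y ) <= 6
stmt 4: z := z + 2  -- replace 0 occurrence(s) of z with (z + 2)
  => ( x + y ) <= 6
stmt 3: z := x - y  -- replace 0 occurrence(s) of z with (x - y)
  => ( x + y ) <= 6
stmt 2: y := x * x  -- replace 1 occurrence(s) of y with (x * x)
  => ( x + ( x * x ) ) <= 6
stmt 1: z := x + y  -- replace 0 occurrence(s) of z with (x + y)
  => ( x + ( x * x ) ) <= 6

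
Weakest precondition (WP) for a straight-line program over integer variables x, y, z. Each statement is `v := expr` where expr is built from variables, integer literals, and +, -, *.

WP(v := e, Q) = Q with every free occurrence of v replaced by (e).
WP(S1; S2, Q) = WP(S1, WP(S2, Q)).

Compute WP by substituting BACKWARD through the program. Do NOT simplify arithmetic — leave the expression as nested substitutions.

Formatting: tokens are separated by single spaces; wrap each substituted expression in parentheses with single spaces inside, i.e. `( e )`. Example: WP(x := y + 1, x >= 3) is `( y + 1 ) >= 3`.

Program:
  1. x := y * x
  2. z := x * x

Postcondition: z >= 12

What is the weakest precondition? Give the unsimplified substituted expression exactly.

Answer: ( ( y * x ) * ( y * x ) ) >= 12

Derivation:
post: z >= 12
stmt 2: z := x * x  -- replace 1 occurrence(s) of z with (x * x)
  => ( x * x ) >= 12
stmt 1: x := y * x  -- replace 2 occurrence(s) of x with (y * x)
  => ( ( y * x ) * ( y * x ) ) >= 12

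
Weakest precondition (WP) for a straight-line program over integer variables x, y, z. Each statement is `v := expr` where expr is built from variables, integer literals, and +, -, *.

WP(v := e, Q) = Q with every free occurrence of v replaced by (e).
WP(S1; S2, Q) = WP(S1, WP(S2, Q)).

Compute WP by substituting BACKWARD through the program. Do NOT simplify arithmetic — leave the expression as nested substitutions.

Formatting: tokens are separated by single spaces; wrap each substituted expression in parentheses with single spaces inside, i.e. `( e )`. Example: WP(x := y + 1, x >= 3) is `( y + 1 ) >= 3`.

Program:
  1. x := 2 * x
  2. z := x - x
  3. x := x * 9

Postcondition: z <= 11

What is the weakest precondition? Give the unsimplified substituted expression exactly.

post: z <= 11
stmt 3: x := x * 9  -- replace 0 occurrence(s) of x with (x * 9)
  => z <= 11
stmt 2: z := x - x  -- replace 1 occurrence(s) of z with (x - x)
  => ( x - x ) <= 11
stmt 1: x := 2 * x  -- replace 2 occurrence(s) of x with (2 * x)
  => ( ( 2 * x ) - ( 2 * x ) ) <= 11

Answer: ( ( 2 * x ) - ( 2 * x ) ) <= 11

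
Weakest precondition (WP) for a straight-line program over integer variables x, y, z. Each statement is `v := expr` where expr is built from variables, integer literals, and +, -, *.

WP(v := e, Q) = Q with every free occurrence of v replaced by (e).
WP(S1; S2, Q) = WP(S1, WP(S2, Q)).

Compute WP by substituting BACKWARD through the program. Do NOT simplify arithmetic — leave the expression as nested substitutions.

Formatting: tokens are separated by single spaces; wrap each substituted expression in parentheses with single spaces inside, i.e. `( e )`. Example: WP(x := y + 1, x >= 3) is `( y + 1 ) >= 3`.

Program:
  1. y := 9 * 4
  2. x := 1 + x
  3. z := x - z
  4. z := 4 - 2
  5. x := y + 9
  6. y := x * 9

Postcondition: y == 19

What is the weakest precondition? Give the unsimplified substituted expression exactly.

Answer: ( ( ( 9 * 4 ) + 9 ) * 9 ) == 19

Derivation:
post: y == 19
stmt 6: y := x * 9  -- replace 1 occurrence(s) of y with (x * 9)
  => ( x * 9 ) == 19
stmt 5: x := y + 9  -- replace 1 occurrence(s) of x with (y + 9)
  => ( ( y + 9 ) * 9 ) == 19
stmt 4: z := 4 - 2  -- replace 0 occurrence(s) of z with (4 - 2)
  => ( ( y + 9 ) * 9 ) == 19
stmt 3: z := x - z  -- replace 0 occurrence(s) of z with (x - z)
  => ( ( y + 9 ) * 9 ) == 19
stmt 2: x := 1 + x  -- replace 0 occurrence(s) of x with (1 + x)
  => ( ( y + 9 ) * 9 ) == 19
stmt 1: y := 9 * 4  -- replace 1 occurrence(s) of y with (9 * 4)
  => ( ( ( 9 * 4 ) + 9 ) * 9 ) == 19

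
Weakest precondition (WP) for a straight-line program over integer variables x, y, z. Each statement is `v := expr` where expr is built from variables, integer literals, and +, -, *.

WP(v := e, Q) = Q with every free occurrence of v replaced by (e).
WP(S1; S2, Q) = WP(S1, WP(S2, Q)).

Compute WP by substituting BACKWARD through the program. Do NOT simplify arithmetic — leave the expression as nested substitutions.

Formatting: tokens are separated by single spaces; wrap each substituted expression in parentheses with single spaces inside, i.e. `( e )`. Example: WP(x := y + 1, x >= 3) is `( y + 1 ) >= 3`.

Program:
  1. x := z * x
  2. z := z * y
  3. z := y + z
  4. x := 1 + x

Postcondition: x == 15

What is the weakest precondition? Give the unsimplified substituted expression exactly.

post: x == 15
stmt 4: x := 1 + x  -- replace 1 occurrence(s) of x with (1 + x)
  => ( 1 + x ) == 15
stmt 3: z := y + z  -- replace 0 occurrence(s) of z with (y + z)
  => ( 1 + x ) == 15
stmt 2: z := z * y  -- replace 0 occurrence(s) of z with (z * y)
  => ( 1 + x ) == 15
stmt 1: x := z * x  -- replace 1 occurrence(s) of x with (z * x)
  => ( 1 + ( z * x ) ) == 15

Answer: ( 1 + ( z * x ) ) == 15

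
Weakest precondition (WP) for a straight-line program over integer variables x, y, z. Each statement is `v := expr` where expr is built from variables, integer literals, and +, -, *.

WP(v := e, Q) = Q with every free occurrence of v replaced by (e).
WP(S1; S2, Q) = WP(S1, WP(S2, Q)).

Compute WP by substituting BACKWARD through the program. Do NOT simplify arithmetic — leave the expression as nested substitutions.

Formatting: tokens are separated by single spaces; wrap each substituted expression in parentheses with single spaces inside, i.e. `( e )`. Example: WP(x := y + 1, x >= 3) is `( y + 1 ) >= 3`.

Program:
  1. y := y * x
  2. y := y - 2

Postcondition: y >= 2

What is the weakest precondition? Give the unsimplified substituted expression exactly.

Answer: ( ( y * x ) - 2 ) >= 2

Derivation:
post: y >= 2
stmt 2: y := y - 2  -- replace 1 occurrence(s) of y with (y - 2)
  => ( y - 2 ) >= 2
stmt 1: y := y * x  -- replace 1 occurrence(s) of y with (y * x)
  => ( ( y * x ) - 2 ) >= 2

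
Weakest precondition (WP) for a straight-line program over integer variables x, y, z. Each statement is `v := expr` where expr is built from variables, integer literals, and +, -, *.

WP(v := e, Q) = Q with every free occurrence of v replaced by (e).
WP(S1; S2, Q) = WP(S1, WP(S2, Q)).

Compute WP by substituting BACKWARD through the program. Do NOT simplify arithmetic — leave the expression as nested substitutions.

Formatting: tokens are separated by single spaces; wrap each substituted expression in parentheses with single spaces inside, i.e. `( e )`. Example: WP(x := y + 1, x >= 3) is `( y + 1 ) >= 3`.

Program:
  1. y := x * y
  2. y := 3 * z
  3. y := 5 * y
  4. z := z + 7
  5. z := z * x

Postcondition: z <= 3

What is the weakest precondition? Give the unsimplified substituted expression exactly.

Answer: ( ( z + 7 ) * x ) <= 3

Derivation:
post: z <= 3
stmt 5: z := z * x  -- replace 1 occurrence(s) of z with (z * x)
  => ( z * x ) <= 3
stmt 4: z := z + 7  -- replace 1 occurrence(s) of z with (z + 7)
  => ( ( z + 7 ) * x ) <= 3
stmt 3: y := 5 * y  -- replace 0 occurrence(s) of y with (5 * y)
  => ( ( z + 7 ) * x ) <= 3
stmt 2: y := 3 * z  -- replace 0 occurrence(s) of y with (3 * z)
  => ( ( z + 7 ) * x ) <= 3
stmt 1: y := x * y  -- replace 0 occurrence(s) of y with (x * y)
  => ( ( z + 7 ) * x ) <= 3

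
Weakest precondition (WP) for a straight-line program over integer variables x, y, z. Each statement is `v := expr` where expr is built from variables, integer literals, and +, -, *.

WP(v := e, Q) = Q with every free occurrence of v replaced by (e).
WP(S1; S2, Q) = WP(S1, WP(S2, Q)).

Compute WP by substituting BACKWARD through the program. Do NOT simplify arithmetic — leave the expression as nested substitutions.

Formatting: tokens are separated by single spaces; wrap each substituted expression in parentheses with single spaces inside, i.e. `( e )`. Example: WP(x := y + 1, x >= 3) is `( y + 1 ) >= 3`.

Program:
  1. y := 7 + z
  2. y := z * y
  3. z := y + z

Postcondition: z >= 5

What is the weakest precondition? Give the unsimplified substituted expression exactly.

post: z >= 5
stmt 3: z := y + z  -- replace 1 occurrence(s) of z with (y + z)
  => ( y + z ) >= 5
stmt 2: y := z * y  -- replace 1 occurrence(s) of y with (z * y)
  => ( ( z * y ) + z ) >= 5
stmt 1: y := 7 + z  -- replace 1 occurrence(s) of y with (7 + z)
  => ( ( z * ( 7 + z ) ) + z ) >= 5

Answer: ( ( z * ( 7 + z ) ) + z ) >= 5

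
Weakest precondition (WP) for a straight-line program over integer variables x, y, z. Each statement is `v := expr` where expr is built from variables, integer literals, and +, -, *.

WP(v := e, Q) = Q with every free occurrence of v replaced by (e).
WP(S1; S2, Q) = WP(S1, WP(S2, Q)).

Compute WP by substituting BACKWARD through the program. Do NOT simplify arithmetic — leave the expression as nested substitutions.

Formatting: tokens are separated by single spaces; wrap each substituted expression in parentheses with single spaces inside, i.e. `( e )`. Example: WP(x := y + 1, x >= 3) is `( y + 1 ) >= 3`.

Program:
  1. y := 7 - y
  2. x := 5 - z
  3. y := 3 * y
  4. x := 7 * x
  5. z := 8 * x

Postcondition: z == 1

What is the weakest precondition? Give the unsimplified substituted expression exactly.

post: z == 1
stmt 5: z := 8 * x  -- replace 1 occurrence(s) of z with (8 * x)
  => ( 8 * x ) == 1
stmt 4: x := 7 * x  -- replace 1 occurrence(s) of x with (7 * x)
  => ( 8 * ( 7 * x ) ) == 1
stmt 3: y := 3 * y  -- replace 0 occurrence(s) of y with (3 * y)
  => ( 8 * ( 7 * x ) ) == 1
stmt 2: x := 5 - z  -- replace 1 occurrence(s) of x with (5 - z)
  => ( 8 * ( 7 * ( 5 - z ) ) ) == 1
stmt 1: y := 7 - y  -- replace 0 occurrence(s) of y with (7 - y)
  => ( 8 * ( 7 * ( 5 - z ) ) ) == 1

Answer: ( 8 * ( 7 * ( 5 - z ) ) ) == 1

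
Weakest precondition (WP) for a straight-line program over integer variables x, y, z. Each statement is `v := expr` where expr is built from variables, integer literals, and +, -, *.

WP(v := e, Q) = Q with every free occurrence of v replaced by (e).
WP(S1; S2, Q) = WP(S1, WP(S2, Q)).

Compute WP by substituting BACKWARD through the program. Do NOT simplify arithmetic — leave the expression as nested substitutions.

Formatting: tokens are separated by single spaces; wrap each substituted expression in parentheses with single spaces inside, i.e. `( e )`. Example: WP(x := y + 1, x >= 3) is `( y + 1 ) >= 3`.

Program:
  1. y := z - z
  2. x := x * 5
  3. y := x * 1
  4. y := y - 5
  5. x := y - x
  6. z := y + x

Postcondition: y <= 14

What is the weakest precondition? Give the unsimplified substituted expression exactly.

Answer: ( ( ( x * 5 ) * 1 ) - 5 ) <= 14

Derivation:
post: y <= 14
stmt 6: z := y + x  -- replace 0 occurrence(s) of z with (y + x)
  => y <= 14
stmt 5: x := y - x  -- replace 0 occurrence(s) of x with (y - x)
  => y <= 14
stmt 4: y := y - 5  -- replace 1 occurrence(s) of y with (y - 5)
  => ( y - 5 ) <= 14
stmt 3: y := x * 1  -- replace 1 occurrence(s) of y with (x * 1)
  => ( ( x * 1 ) - 5 ) <= 14
stmt 2: x := x * 5  -- replace 1 occurrence(s) of x with (x * 5)
  => ( ( ( x * 5 ) * 1 ) - 5 ) <= 14
stmt 1: y := z - z  -- replace 0 occurrence(s) of y with (z - z)
  => ( ( ( x * 5 ) * 1 ) - 5 ) <= 14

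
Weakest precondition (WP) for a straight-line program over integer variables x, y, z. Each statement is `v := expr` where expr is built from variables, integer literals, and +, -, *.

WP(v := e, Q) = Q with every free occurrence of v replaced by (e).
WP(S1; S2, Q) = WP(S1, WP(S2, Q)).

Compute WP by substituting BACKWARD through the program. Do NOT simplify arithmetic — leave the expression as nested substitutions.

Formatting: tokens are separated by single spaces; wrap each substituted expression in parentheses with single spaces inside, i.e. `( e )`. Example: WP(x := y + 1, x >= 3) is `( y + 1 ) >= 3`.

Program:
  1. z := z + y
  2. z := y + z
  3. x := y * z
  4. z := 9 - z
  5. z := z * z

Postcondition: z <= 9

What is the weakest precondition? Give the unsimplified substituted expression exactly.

post: z <= 9
stmt 5: z := z * z  -- replace 1 occurrence(s) of z with (z * z)
  => ( z * z ) <= 9
stmt 4: z := 9 - z  -- replace 2 occurrence(s) of z with (9 - z)
  => ( ( 9 - z ) * ( 9 - z ) ) <= 9
stmt 3: x := y * z  -- replace 0 occurrence(s) of x with (y * z)
  => ( ( 9 - z ) * ( 9 - z ) ) <= 9
stmt 2: z := y + z  -- replace 2 occurrence(s) of z with (y + z)
  => ( ( 9 - ( y + z ) ) * ( 9 - ( y + z ) ) ) <= 9
stmt 1: z := z + y  -- replace 2 occurrence(s) of z with (z + y)
  => ( ( 9 - ( y + ( z + y ) ) ) * ( 9 - ( y + ( z + y ) ) ) ) <= 9

Answer: ( ( 9 - ( y + ( z + y ) ) ) * ( 9 - ( y + ( z + y ) ) ) ) <= 9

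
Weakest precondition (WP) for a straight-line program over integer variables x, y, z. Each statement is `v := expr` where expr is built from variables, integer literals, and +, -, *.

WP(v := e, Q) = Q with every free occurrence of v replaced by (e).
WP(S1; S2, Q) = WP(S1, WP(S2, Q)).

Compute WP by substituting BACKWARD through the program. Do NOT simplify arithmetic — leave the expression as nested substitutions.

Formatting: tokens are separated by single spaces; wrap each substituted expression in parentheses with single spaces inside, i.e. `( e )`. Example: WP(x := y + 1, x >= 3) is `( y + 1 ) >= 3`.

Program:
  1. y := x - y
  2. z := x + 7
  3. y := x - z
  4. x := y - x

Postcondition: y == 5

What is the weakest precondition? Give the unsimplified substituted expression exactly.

post: y == 5
stmt 4: x := y - x  -- replace 0 occurrence(s) of x with (y - x)
  => y == 5
stmt 3: y := x - z  -- replace 1 occurrence(s) of y with (x - z)
  => ( x - z ) == 5
stmt 2: z := x + 7  -- replace 1 occurrence(s) of z with (x + 7)
  => ( x - ( x + 7 ) ) == 5
stmt 1: y := x - y  -- replace 0 occurrence(s) of y with (x - y)
  => ( x - ( x + 7 ) ) == 5

Answer: ( x - ( x + 7 ) ) == 5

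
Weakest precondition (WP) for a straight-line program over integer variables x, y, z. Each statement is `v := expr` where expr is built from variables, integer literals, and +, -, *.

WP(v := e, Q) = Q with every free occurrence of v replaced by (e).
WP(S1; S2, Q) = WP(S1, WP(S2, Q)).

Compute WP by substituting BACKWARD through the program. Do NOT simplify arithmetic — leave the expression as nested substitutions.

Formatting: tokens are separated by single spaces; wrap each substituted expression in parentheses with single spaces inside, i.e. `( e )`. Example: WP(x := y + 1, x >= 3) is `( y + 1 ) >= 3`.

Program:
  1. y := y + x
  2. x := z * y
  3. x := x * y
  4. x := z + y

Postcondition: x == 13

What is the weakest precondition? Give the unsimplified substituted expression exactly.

Answer: ( z + ( y + x ) ) == 13

Derivation:
post: x == 13
stmt 4: x := z + y  -- replace 1 occurrence(s) of x with (z + y)
  => ( z + y ) == 13
stmt 3: x := x * y  -- replace 0 occurrence(s) of x with (x * y)
  => ( z + y ) == 13
stmt 2: x := z * y  -- replace 0 occurrence(s) of x with (z * y)
  => ( z + y ) == 13
stmt 1: y := y + x  -- replace 1 occurrence(s) of y with (y + x)
  => ( z + ( y + x ) ) == 13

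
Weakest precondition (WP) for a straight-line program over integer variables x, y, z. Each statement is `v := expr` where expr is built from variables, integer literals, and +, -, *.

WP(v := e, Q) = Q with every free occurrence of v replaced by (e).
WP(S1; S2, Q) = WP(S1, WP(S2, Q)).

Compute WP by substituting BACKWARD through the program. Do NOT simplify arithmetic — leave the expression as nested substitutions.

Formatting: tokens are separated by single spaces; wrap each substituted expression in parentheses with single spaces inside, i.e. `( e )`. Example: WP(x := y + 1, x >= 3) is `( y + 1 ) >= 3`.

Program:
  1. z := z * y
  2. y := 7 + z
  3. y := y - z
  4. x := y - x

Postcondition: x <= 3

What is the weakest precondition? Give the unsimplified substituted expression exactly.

Answer: ( ( ( 7 + ( z * y ) ) - ( z * y ) ) - x ) <= 3

Derivation:
post: x <= 3
stmt 4: x := y - x  -- replace 1 occurrence(s) of x with (y - x)
  => ( y - x ) <= 3
stmt 3: y := y - z  -- replace 1 occurrence(s) of y with (y - z)
  => ( ( y - z ) - x ) <= 3
stmt 2: y := 7 + z  -- replace 1 occurrence(s) of y with (7 + z)
  => ( ( ( 7 + z ) - z ) - x ) <= 3
stmt 1: z := z * y  -- replace 2 occurrence(s) of z with (z * y)
  => ( ( ( 7 + ( z * y ) ) - ( z * y ) ) - x ) <= 3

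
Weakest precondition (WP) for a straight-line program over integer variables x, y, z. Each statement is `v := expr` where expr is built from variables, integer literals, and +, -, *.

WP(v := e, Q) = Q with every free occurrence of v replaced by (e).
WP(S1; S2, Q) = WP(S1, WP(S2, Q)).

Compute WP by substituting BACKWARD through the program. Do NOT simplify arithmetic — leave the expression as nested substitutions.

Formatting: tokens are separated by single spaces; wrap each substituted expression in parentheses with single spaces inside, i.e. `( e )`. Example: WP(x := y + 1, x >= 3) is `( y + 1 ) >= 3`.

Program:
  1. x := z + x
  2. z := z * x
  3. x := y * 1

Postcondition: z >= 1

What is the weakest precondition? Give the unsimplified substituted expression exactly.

post: z >= 1
stmt 3: x := y * 1  -- replace 0 occurrence(s) of x with (y * 1)
  => z >= 1
stmt 2: z := z * x  -- replace 1 occurrence(s) of z with (z * x)
  => ( z * x ) >= 1
stmt 1: x := z + x  -- replace 1 occurrence(s) of x with (z + x)
  => ( z * ( z + x ) ) >= 1

Answer: ( z * ( z + x ) ) >= 1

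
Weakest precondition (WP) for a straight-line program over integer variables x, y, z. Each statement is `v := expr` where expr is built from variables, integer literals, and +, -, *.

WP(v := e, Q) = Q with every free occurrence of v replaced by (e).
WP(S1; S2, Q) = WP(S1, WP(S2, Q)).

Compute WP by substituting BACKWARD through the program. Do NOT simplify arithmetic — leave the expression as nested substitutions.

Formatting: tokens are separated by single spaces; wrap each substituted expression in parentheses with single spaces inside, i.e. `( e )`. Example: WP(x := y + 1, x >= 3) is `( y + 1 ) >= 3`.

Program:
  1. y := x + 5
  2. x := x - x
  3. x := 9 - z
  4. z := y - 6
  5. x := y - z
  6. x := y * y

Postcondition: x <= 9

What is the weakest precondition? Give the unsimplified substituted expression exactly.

Answer: ( ( x + 5 ) * ( x + 5 ) ) <= 9

Derivation:
post: x <= 9
stmt 6: x := y * y  -- replace 1 occurrence(s) of x with (y * y)
  => ( y * y ) <= 9
stmt 5: x := y - z  -- replace 0 occurrence(s) of x with (y - z)
  => ( y * y ) <= 9
stmt 4: z := y - 6  -- replace 0 occurrence(s) of z with (y - 6)
  => ( y * y ) <= 9
stmt 3: x := 9 - z  -- replace 0 occurrence(s) of x with (9 - z)
  => ( y * y ) <= 9
stmt 2: x := x - x  -- replace 0 occurrence(s) of x with (x - x)
  => ( y * y ) <= 9
stmt 1: y := x + 5  -- replace 2 occurrence(s) of y with (x + 5)
  => ( ( x + 5 ) * ( x + 5 ) ) <= 9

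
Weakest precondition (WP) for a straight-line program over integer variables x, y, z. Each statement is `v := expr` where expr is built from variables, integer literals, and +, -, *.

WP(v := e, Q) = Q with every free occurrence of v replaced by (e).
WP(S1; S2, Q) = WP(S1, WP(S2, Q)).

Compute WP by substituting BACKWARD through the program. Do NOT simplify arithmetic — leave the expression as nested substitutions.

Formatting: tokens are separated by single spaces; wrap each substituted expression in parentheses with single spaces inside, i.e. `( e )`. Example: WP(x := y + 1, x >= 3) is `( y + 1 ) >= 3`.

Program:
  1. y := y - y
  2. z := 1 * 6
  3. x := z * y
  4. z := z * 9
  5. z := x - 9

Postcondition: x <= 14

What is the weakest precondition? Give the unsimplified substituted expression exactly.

post: x <= 14
stmt 5: z := x - 9  -- replace 0 occurrence(s) of z with (x - 9)
  => x <= 14
stmt 4: z := z * 9  -- replace 0 occurrence(s) of z with (z * 9)
  => x <= 14
stmt 3: x := z * y  -- replace 1 occurrence(s) of x with (z * y)
  => ( z * y ) <= 14
stmt 2: z := 1 * 6  -- replace 1 occurrence(s) of z with (1 * 6)
  => ( ( 1 * 6 ) * y ) <= 14
stmt 1: y := y - y  -- replace 1 occurrence(s) of y with (y - y)
  => ( ( 1 * 6 ) * ( y - y ) ) <= 14

Answer: ( ( 1 * 6 ) * ( y - y ) ) <= 14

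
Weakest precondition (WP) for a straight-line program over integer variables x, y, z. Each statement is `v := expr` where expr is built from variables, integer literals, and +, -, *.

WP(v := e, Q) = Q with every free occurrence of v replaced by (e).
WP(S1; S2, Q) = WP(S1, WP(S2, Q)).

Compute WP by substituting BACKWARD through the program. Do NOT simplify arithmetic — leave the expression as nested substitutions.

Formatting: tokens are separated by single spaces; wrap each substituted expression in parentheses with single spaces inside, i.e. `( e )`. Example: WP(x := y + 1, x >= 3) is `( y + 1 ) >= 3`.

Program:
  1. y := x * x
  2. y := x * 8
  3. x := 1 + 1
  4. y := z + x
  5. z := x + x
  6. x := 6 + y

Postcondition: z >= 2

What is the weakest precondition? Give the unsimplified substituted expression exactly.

Answer: ( ( 1 + 1 ) + ( 1 + 1 ) ) >= 2

Derivation:
post: z >= 2
stmt 6: x := 6 + y  -- replace 0 occurrence(s) of x with (6 + y)
  => z >= 2
stmt 5: z := x + x  -- replace 1 occurrence(s) of z with (x + x)
  => ( x + x ) >= 2
stmt 4: y := z + x  -- replace 0 occurrence(s) of y with (z + x)
  => ( x + x ) >= 2
stmt 3: x := 1 + 1  -- replace 2 occurrence(s) of x with (1 + 1)
  => ( ( 1 + 1 ) + ( 1 + 1 ) ) >= 2
stmt 2: y := x * 8  -- replace 0 occurrence(s) of y with (x * 8)
  => ( ( 1 + 1 ) + ( 1 + 1 ) ) >= 2
stmt 1: y := x * x  -- replace 0 occurrence(s) of y with (x * x)
  => ( ( 1 + 1 ) + ( 1 + 1 ) ) >= 2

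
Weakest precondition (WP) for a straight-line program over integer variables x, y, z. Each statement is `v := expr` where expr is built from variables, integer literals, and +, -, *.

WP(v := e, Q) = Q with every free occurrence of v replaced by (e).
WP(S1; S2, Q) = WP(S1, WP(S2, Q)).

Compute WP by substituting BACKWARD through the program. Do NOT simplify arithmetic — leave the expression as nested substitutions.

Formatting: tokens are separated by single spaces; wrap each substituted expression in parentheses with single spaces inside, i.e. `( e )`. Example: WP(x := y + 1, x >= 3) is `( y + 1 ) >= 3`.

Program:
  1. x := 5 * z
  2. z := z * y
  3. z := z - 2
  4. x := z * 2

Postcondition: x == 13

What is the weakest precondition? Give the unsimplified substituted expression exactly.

Answer: ( ( ( z * y ) - 2 ) * 2 ) == 13

Derivation:
post: x == 13
stmt 4: x := z * 2  -- replace 1 occurrence(s) of x with (z * 2)
  => ( z * 2 ) == 13
stmt 3: z := z - 2  -- replace 1 occurrence(s) of z with (z - 2)
  => ( ( z - 2 ) * 2 ) == 13
stmt 2: z := z * y  -- replace 1 occurrence(s) of z with (z * y)
  => ( ( ( z * y ) - 2 ) * 2 ) == 13
stmt 1: x := 5 * z  -- replace 0 occurrence(s) of x with (5 * z)
  => ( ( ( z * y ) - 2 ) * 2 ) == 13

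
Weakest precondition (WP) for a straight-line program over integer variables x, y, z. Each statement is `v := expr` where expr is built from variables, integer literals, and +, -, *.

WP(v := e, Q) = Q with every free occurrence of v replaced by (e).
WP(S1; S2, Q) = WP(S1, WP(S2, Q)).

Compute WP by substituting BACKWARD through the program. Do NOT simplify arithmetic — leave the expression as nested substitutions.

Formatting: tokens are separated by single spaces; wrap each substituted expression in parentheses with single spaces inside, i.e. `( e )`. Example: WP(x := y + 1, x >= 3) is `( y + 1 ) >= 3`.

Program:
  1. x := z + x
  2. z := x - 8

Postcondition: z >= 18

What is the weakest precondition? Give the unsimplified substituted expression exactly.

post: z >= 18
stmt 2: z := x - 8  -- replace 1 occurrence(s) of z with (x - 8)
  => ( x - 8 ) >= 18
stmt 1: x := z + x  -- replace 1 occurrence(s) of x with (z + x)
  => ( ( z + x ) - 8 ) >= 18

Answer: ( ( z + x ) - 8 ) >= 18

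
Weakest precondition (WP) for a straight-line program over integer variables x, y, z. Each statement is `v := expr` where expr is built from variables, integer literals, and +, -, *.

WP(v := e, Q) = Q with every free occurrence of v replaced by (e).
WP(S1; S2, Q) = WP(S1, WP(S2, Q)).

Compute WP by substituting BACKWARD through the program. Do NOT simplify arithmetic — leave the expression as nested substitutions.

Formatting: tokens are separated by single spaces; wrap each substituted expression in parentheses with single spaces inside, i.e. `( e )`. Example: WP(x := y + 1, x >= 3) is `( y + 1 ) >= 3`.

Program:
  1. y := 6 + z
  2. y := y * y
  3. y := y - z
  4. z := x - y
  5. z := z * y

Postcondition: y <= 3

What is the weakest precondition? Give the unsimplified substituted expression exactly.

post: y <= 3
stmt 5: z := z * y  -- replace 0 occurrence(s) of z with (z * y)
  => y <= 3
stmt 4: z := x - y  -- replace 0 occurrence(s) of z with (x - y)
  => y <= 3
stmt 3: y := y - z  -- replace 1 occurrence(s) of y with (y - z)
  => ( y - z ) <= 3
stmt 2: y := y * y  -- replace 1 occurrence(s) of y with (y * y)
  => ( ( y * y ) - z ) <= 3
stmt 1: y := 6 + z  -- replace 2 occurrence(s) of y with (6 + z)
  => ( ( ( 6 + z ) * ( 6 + z ) ) - z ) <= 3

Answer: ( ( ( 6 + z ) * ( 6 + z ) ) - z ) <= 3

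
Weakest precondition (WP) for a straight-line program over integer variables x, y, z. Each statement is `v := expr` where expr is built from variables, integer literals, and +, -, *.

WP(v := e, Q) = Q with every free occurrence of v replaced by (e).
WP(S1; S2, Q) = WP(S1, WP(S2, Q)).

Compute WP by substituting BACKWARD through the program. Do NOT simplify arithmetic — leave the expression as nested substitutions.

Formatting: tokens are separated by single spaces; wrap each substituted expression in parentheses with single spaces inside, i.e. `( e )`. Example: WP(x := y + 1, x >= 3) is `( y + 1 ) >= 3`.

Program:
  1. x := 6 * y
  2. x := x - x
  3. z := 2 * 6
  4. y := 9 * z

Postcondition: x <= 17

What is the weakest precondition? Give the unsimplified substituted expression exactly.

post: x <= 17
stmt 4: y := 9 * z  -- replace 0 occurrence(s) of y with (9 * z)
  => x <= 17
stmt 3: z := 2 * 6  -- replace 0 occurrence(s) of z with (2 * 6)
  => x <= 17
stmt 2: x := x - x  -- replace 1 occurrence(s) of x with (x - x)
  => ( x - x ) <= 17
stmt 1: x := 6 * y  -- replace 2 occurrence(s) of x with (6 * y)
  => ( ( 6 * y ) - ( 6 * y ) ) <= 17

Answer: ( ( 6 * y ) - ( 6 * y ) ) <= 17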